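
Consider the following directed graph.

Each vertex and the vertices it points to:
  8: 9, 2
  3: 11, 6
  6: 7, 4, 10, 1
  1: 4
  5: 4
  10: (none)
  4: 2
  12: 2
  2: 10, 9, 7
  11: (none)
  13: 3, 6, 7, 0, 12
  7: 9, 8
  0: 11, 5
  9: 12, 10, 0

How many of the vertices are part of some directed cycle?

8

A vertex is on a directed cycle iff it belongs to a strongly connected component of size ≥ 2 (or has a self-loop).
The vertices on cycles are {0, 2, 4, 5, 7, 8, 9, 12} — 8 in total.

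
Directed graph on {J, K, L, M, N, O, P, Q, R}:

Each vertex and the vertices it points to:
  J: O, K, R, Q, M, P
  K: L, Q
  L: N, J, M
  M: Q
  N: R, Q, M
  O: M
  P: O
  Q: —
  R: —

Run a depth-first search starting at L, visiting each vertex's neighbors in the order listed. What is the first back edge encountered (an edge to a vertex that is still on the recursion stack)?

DFS from L (visiting each vertex's neighbors in the order listed); mark gray on enter, black on exit:
L gray
  N gray
    R gray
    R black
    Q gray
    Q black
    M gray
      M→Q: Q black — skip
    M black
  N black
  J gray
    O gray
      O→M: M black — skip
    O black
    K gray
      K→L: L is gray → back edge
First back edge: K → L.

K→L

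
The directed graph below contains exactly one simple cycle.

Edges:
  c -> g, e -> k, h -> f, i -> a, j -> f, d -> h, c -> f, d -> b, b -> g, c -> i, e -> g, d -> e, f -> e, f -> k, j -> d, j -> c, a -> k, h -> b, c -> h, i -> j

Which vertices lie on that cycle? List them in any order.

c, i, j

DFS with gray/black marking from i:
i gray
  j gray
    d gray
      h gray
        f gray
          k gray
          k black
          e gray
            g gray
            g black
            e→k: k black — skip
          e black
        f black
        b gray
          b→g: g black — skip
        b black
      h black
      d→b: b black — skip
      d→e: e black — skip
    d black
    j→f: f black — skip
    c gray
      c→f: f black — skip
      c→g: g black — skip
      c→i: i is gray → back edge
Back edge closes the cycle i → j → c → i; its vertices are {c, i, j}.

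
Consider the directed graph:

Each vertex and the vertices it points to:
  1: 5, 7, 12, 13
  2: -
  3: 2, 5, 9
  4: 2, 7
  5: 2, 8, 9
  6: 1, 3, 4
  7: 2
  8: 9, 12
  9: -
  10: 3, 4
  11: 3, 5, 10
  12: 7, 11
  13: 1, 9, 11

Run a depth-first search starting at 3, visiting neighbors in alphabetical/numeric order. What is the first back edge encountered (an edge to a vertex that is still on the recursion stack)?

DFS from 3 (visiting neighbors in alphabetical/numeric order); mark gray on enter, black on exit:
3 gray
  2 gray
  2 black
  5 gray
    5→2: 2 black — skip
    8 gray
      9 gray
      9 black
      12 gray
        7 gray
          7→2: 2 black — skip
        7 black
        11 gray
          11→3: 3 is gray → back edge
First back edge: 11 → 3.

11->3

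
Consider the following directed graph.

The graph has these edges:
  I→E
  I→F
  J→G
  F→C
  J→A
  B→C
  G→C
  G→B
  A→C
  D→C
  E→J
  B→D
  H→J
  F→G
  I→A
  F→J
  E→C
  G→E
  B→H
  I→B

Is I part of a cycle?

I lies on a cycle iff there is a path from I back to itself.
Exploring from I, it never reaches itself; equivalently, its strongly connected component is a singleton.

No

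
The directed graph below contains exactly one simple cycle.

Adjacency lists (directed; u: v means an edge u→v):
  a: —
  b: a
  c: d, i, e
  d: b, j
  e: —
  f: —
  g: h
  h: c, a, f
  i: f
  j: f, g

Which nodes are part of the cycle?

c, d, g, h, j

DFS with gray/black marking from g:
g gray
  h gray
    c gray
      d gray
        b gray
          a gray
          a black
        b black
        j gray
          f gray
          f black
          j→g: g is gray → back edge
Back edge closes the cycle g → h → c → d → j → g; its vertices are {c, d, g, h, j}.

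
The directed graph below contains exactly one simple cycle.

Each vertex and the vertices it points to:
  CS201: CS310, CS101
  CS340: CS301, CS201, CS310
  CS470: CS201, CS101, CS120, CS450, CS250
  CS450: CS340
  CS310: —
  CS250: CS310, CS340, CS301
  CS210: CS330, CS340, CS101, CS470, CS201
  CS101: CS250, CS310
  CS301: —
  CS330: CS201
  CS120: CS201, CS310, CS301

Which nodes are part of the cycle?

CS101, CS201, CS250, CS340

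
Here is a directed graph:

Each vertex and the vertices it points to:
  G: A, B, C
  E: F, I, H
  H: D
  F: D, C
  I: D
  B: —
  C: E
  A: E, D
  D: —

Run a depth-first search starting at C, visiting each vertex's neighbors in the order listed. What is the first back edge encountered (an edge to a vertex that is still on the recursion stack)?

DFS from C (visiting each vertex's neighbors in the order listed); mark gray on enter, black on exit:
C gray
  E gray
    F gray
      D gray
      D black
      F→C: C is gray → back edge
First back edge: F → C.

F→C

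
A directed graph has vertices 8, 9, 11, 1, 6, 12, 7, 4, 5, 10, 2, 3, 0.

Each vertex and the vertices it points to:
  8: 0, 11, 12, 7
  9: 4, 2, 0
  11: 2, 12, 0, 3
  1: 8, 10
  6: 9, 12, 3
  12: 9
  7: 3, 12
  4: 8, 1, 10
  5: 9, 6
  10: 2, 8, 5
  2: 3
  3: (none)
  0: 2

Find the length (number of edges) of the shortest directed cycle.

4

For each vertex v, BFS finds the shortest path from v back to v.
The shortest such closed walk is 4 → 10 → 5 → 9 → 4, length 4.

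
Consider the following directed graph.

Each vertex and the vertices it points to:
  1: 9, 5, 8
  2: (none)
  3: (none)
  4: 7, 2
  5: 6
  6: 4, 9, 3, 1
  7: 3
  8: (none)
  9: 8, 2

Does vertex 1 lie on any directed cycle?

1 is on a cycle iff 1 can reach itself via ≥1 edge.
1 → 5 → 6 → 1 — yes.

Yes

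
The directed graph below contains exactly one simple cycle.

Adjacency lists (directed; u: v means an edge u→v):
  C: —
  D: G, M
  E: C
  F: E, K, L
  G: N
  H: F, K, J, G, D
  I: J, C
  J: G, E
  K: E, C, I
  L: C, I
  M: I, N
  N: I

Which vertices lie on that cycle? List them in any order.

DFS with gray/black marking from J:
J gray
  G gray
    N gray
      I gray
        I→J: J is gray → back edge
Back edge closes the cycle J → G → N → I → J; its vertices are {G, I, J, N}.

G, I, J, N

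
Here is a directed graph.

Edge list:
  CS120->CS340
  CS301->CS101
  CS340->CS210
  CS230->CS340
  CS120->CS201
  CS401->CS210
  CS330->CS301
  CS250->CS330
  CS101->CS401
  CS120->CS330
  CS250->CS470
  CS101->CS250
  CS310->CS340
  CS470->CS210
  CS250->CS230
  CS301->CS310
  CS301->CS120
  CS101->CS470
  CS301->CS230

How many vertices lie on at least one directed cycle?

A vertex is on a directed cycle iff it belongs to a strongly connected component of size ≥ 2 (or has a self-loop).
The vertices on cycles are {CS101, CS120, CS250, CS301, CS330} — 5 in total.

5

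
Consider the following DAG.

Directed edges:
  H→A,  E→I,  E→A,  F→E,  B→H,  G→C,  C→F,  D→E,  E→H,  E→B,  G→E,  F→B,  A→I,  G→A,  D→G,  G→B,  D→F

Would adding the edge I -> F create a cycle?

Yes

Adding I→F creates a cycle iff F can already reach I.
Path from F: F → E → I.
So F → … → I → F is a cycle.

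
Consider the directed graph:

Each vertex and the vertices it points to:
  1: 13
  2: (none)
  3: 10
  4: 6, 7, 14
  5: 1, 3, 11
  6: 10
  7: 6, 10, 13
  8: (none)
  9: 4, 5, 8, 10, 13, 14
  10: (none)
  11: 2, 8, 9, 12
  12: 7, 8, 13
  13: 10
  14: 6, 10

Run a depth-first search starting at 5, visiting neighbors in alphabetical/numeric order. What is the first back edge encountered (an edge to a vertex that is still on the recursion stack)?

9->5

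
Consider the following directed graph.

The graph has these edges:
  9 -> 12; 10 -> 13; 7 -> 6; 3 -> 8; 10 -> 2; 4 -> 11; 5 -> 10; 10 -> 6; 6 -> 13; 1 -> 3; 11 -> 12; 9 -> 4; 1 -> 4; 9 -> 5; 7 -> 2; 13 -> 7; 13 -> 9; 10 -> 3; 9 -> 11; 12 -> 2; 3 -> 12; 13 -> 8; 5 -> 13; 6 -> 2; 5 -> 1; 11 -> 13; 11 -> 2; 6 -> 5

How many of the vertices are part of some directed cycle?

9

A vertex is on a directed cycle iff it belongs to a strongly connected component of size ≥ 2 (or has a self-loop).
The vertices on cycles are {1, 4, 5, 6, 7, 9, 10, 11, 13} — 9 in total.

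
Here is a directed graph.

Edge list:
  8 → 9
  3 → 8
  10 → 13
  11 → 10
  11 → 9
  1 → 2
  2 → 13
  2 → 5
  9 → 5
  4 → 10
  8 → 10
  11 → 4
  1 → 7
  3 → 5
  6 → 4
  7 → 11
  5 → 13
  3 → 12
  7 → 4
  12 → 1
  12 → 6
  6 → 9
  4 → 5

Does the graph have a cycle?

DFS with white/gray/black marking, starting from 13:
13 gray
13 black
1 gray
  7 gray
    11 gray
      4 gray
        10 gray
          10→13: 13 black — skip
        10 black
        5 gray
          5→13: 13 black — skip
        5 black
      4 black
      11→10: 10 black — skip
      9 gray
        9→5: 5 black — skip
      9 black
    11 black
    7→4: 4 black — skip
  7 black
  2 gray
    2→5: 5 black — skip
    2→13: 13 black — skip
  2 black
1 black
3 gray
  12 gray
    6 gray
      6→9: 9 black — skip
      6→4: 4 black — skip
    6 black
    12→1: 1 black — skip
  12 black
  3→5: 5 black — skip
  8 gray
    8→10: 10 black — skip
    8→9: 9 black — skip
  8 black
3 black
Every edge goes to a white or black vertex — no back edge, so the graph is acyclic.

No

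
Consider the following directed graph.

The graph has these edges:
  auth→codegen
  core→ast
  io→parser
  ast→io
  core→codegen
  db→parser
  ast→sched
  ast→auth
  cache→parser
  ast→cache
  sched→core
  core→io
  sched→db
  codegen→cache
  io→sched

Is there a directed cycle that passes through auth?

No

auth lies on a cycle iff there is a path from auth back to itself.
Exploring from auth, it never reaches itself; equivalently, its strongly connected component is a singleton.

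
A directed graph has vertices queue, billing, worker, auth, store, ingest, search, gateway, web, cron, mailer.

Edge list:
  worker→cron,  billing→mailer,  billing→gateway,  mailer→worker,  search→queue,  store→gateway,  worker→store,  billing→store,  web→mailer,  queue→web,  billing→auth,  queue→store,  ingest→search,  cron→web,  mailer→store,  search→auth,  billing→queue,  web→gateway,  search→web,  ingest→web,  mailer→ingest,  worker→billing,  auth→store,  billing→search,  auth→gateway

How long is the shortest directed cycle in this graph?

3

For each vertex v, BFS finds the shortest path from v back to v.
The shortest such closed walk is billing → mailer → worker → billing, length 3.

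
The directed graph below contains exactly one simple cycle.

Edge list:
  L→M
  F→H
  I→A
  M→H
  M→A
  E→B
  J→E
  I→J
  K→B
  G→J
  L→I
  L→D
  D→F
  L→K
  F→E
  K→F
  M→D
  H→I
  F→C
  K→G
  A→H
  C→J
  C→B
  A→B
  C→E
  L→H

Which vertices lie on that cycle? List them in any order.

A, H, I

DFS with gray/black marking from I:
I gray
  A gray
    H gray
      H→I: I is gray → back edge
Back edge closes the cycle I → A → H → I; its vertices are {A, H, I}.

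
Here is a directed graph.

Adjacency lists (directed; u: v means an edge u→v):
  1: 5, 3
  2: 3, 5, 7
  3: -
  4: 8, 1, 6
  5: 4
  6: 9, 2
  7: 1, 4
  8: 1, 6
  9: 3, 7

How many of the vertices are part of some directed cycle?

8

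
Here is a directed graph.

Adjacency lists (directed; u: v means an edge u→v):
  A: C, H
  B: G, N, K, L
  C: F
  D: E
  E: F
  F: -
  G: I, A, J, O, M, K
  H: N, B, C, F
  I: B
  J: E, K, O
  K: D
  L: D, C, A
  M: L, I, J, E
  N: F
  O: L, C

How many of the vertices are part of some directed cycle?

9

A vertex is on a directed cycle iff it belongs to a strongly connected component of size ≥ 2 (or has a self-loop).
The vertices on cycles are {A, B, G, H, I, J, L, M, O} — 9 in total.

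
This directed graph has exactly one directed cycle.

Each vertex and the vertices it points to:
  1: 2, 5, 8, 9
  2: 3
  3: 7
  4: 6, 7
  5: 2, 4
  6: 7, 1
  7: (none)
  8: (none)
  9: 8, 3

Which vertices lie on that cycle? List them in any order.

DFS with gray/black marking from 1:
1 gray
  2 gray
    3 gray
      7 gray
      7 black
    3 black
  2 black
  5 gray
    5→2: 2 black — skip
    4 gray
      6 gray
        6→7: 7 black — skip
        6→1: 1 is gray → back edge
Back edge closes the cycle 1 → 5 → 4 → 6 → 1; its vertices are {1, 4, 5, 6}.

1, 4, 5, 6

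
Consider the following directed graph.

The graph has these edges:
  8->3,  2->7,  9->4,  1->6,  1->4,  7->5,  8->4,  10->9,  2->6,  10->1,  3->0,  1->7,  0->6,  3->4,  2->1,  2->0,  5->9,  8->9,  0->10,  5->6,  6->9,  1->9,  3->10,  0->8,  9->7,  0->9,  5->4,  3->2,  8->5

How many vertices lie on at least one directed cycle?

A vertex is on a directed cycle iff it belongs to a strongly connected component of size ≥ 2 (or has a self-loop).
The vertices on cycles are {0, 2, 3, 5, 6, 7, 8, 9} — 8 in total.

8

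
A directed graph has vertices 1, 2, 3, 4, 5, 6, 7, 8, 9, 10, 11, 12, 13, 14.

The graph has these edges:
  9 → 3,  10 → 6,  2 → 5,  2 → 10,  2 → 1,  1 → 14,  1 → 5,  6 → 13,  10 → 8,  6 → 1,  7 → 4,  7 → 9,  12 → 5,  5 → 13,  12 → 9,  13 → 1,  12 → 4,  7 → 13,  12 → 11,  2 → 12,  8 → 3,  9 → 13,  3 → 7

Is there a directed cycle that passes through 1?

Yes

1 is on a cycle iff 1 can reach itself via ≥1 edge.
1 → 5 → 13 → 1 — yes.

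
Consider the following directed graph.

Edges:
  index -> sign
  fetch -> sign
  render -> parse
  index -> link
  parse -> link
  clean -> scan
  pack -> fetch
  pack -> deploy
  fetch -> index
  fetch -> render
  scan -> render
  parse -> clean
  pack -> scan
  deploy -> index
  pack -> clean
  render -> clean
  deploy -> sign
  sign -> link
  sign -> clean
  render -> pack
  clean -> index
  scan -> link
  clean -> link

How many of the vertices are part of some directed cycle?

9

A vertex is on a directed cycle iff it belongs to a strongly connected component of size ≥ 2 (or has a self-loop).
The vertices on cycles are {pack, scan, sign, clean, fetch, index, parse, deploy, render} — 9 in total.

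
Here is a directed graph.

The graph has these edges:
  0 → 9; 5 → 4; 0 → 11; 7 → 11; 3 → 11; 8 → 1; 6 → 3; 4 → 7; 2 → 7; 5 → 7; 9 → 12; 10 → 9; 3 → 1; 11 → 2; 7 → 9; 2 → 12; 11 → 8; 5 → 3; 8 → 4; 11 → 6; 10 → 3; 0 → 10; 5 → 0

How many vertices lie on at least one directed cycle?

7

A vertex is on a directed cycle iff it belongs to a strongly connected component of size ≥ 2 (or has a self-loop).
The vertices on cycles are {2, 3, 4, 6, 7, 8, 11} — 7 in total.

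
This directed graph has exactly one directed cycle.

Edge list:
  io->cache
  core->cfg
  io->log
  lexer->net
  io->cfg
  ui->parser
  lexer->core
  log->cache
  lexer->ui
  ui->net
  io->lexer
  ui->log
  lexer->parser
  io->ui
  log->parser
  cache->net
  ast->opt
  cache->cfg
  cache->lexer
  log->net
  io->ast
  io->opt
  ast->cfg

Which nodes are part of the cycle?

ui, log, cache, lexer

DFS with gray/black marking from lexer:
lexer gray
  net gray
  net black
  ui gray
    log gray
      parser gray
      parser black
      log→net: net black — skip
      cache gray
        cache→net: net black — skip
        cfg gray
        cfg black
        cache→lexer: lexer is gray → back edge
Back edge closes the cycle lexer → ui → log → cache → lexer; its vertices are {ui, log, cache, lexer}.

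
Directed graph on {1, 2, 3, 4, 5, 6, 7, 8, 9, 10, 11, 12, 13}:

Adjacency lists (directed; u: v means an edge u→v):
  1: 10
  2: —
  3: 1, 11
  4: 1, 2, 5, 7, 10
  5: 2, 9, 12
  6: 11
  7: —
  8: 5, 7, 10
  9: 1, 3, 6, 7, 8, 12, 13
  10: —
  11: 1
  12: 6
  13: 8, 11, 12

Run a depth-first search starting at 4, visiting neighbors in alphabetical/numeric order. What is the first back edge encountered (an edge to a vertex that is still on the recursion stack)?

DFS from 4 (visiting neighbors in alphabetical/numeric order); mark gray on enter, black on exit:
4 gray
  1 gray
    10 gray
    10 black
  1 black
  2 gray
  2 black
  5 gray
    5→2: 2 black — skip
    9 gray
      9→1: 1 black — skip
      3 gray
        3→1: 1 black — skip
        11 gray
          11→1: 1 black — skip
        11 black
      3 black
      6 gray
        6→11: 11 black — skip
      6 black
      7 gray
      7 black
      8 gray
        8→5: 5 is gray → back edge
First back edge: 8 → 5.

8->5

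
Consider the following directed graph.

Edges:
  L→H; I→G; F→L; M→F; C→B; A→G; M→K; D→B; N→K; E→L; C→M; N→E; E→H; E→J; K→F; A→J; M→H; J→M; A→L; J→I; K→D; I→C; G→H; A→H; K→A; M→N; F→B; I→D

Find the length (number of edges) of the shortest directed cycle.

For each vertex v, BFS finds the shortest path from v back to v.
The shortest such closed walk is J → M → K → A → J, length 4.

4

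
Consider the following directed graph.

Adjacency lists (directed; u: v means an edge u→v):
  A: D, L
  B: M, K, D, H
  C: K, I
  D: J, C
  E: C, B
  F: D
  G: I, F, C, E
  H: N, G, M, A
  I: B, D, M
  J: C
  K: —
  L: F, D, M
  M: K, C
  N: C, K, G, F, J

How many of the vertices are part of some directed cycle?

A vertex is on a directed cycle iff it belongs to a strongly connected component of size ≥ 2 (or has a self-loop).
The vertices on cycles are {A, B, C, D, E, F, G, H, I, J, L, M, N} — 13 in total.

13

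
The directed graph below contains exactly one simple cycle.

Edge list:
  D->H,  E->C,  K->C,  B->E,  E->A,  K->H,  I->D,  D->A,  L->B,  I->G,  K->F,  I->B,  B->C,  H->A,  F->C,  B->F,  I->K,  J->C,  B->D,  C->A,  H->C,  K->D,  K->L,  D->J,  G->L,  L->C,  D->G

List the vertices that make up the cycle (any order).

DFS with gray/black marking from G:
G gray
  L gray
    C gray
      A gray
      A black
    C black
    B gray
      E gray
        E→A: A black — skip
        E→C: C black — skip
      E black
      F gray
        F→C: C black — skip
      F black
      D gray
        D→G: G is gray → back edge
Back edge closes the cycle G → L → B → D → G; its vertices are {B, D, G, L}.

B, D, G, L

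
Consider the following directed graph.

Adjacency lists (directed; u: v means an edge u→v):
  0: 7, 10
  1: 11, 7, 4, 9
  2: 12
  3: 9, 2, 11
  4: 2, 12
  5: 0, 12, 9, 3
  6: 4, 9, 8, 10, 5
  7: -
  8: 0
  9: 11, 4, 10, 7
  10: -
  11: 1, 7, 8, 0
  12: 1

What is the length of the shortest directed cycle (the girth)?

For each vertex v, BFS finds the shortest path from v back to v.
The shortest such closed walk is 11 → 1 → 11, length 2.

2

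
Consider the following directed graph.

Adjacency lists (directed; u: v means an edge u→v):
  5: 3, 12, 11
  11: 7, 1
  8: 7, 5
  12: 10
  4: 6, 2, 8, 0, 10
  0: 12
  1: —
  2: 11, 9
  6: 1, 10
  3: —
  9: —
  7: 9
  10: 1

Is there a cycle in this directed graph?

No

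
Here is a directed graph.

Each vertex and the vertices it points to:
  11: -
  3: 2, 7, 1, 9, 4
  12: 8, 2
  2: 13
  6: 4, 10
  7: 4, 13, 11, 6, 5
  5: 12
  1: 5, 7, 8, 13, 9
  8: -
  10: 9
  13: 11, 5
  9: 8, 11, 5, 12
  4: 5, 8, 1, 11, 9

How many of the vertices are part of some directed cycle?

A vertex is on a directed cycle iff it belongs to a strongly connected component of size ≥ 2 (or has a self-loop).
The vertices on cycles are {1, 2, 4, 5, 6, 7, 12, 13} — 8 in total.

8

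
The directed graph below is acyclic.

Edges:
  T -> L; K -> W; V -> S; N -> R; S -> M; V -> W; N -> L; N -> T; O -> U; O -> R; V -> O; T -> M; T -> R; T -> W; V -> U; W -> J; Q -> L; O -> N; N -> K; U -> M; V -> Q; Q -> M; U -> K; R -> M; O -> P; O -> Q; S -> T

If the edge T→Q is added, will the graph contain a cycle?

No

Adding T→Q creates a cycle iff Q can already reach T.
Explore from Q: no path reaches T. The graph stays acyclic.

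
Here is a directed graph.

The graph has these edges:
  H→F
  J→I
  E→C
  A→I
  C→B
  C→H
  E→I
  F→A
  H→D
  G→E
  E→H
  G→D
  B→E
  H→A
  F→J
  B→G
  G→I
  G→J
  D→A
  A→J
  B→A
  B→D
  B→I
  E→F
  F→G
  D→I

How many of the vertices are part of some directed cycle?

6

A vertex is on a directed cycle iff it belongs to a strongly connected component of size ≥ 2 (or has a self-loop).
The vertices on cycles are {B, C, E, F, G, H} — 6 in total.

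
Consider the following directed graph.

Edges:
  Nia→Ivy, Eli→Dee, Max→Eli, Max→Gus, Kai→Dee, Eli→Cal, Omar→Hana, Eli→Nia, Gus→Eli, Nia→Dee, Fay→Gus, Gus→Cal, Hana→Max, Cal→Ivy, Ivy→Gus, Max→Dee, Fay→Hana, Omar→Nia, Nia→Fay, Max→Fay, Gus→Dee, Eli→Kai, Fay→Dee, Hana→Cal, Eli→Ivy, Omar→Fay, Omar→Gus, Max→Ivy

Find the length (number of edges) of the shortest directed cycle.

3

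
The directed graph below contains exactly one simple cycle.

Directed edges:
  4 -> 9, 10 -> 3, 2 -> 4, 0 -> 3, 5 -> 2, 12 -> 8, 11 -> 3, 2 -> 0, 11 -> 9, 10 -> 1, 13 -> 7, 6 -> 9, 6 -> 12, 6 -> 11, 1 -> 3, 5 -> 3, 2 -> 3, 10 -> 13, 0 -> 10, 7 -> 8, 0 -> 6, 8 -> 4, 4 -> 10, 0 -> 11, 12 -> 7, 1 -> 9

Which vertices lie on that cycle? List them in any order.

4, 7, 8, 10, 13

DFS with gray/black marking from 4:
4 gray
  9 gray
  9 black
  10 gray
    13 gray
      7 gray
        8 gray
          8→4: 4 is gray → back edge
Back edge closes the cycle 4 → 10 → 13 → 7 → 8 → 4; its vertices are {4, 7, 8, 10, 13}.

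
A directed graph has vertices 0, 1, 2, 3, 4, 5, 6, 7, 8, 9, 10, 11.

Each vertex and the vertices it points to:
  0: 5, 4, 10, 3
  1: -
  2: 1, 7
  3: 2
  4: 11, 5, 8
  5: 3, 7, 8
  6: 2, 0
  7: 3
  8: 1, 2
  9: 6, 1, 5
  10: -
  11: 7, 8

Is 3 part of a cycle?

Yes

3 is on a cycle iff 3 can reach itself via ≥1 edge.
3 → 2 → 7 → 3 — yes.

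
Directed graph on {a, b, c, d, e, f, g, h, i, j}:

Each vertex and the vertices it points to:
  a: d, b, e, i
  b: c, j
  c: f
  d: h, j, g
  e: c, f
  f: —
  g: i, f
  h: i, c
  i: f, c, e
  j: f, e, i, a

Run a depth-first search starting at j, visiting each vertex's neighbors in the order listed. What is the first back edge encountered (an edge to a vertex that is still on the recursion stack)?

d→j

DFS from j (visiting each vertex's neighbors in the order listed); mark gray on enter, black on exit:
j gray
  f gray
  f black
  e gray
    c gray
      c→f: f black — skip
    c black
    e→f: f black — skip
  e black
  i gray
    i→f: f black — skip
    i→c: c black — skip
    i→e: e black — skip
  i black
  a gray
    d gray
      h gray
        h→i: i black — skip
        h→c: c black — skip
      h black
      d→j: j is gray → back edge
First back edge: d → j.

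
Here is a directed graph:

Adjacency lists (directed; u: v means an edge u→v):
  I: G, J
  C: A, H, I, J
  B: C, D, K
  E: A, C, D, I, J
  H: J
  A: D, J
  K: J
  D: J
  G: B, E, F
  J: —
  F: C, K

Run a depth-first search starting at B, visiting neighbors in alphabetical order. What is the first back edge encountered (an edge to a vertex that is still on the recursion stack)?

G->B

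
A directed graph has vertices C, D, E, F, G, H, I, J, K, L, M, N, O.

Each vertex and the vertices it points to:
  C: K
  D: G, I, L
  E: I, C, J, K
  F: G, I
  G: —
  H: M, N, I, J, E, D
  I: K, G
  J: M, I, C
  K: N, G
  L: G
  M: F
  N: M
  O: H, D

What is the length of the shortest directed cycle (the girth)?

5

For each vertex v, BFS finds the shortest path from v back to v.
The shortest such closed walk is N → M → F → I → K → N, length 5.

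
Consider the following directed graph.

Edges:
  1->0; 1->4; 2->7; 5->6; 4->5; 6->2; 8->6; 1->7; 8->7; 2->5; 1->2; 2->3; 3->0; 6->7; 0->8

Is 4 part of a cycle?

No

4 lies on a cycle iff there is a path from 4 back to itself.
Exploring from 4, it never reaches itself; equivalently, its strongly connected component is a singleton.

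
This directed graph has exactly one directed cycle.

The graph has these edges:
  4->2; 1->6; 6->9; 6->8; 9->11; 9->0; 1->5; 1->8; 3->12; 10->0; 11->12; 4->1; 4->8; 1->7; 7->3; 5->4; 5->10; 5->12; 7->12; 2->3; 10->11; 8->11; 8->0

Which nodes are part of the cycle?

1, 4, 5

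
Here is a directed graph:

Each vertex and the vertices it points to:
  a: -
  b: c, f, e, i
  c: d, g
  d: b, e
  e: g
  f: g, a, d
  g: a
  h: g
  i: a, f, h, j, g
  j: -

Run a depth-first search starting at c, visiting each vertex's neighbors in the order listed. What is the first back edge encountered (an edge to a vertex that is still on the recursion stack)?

b→c

DFS from c (visiting each vertex's neighbors in the order listed); mark gray on enter, black on exit:
c gray
  d gray
    b gray
      b→c: c is gray → back edge
First back edge: b → c.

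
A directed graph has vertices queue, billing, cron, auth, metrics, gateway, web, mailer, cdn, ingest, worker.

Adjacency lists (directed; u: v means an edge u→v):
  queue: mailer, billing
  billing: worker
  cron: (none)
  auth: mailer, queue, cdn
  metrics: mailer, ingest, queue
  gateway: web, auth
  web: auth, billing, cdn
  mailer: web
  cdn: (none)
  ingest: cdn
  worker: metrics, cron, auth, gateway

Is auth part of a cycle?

Yes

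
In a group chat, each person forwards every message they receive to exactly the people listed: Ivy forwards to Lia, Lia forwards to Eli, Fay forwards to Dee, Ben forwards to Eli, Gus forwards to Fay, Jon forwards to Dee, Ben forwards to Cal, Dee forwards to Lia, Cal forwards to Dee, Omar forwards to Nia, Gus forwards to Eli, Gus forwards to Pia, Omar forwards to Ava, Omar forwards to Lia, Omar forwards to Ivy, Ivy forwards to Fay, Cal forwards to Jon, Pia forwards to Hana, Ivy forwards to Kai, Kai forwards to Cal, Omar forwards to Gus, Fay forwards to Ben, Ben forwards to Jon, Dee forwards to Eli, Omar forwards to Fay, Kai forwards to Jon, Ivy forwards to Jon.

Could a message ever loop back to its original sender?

No

DFS with white/gray/black marking, starting from Lia:
Lia gray
  Eli gray
  Eli black
Lia black
Fay gray
  Ben gray
    Cal gray
      Jon gray
        Dee gray
          Dee→Eli: Eli black — skip
          Dee→Lia: Lia black — skip
        Dee black
      Jon black
      Cal→Dee: Dee black — skip
    Cal black
    Ben→Jon: Jon black — skip
    Ben→Eli: Eli black — skip
  Ben black
  Fay→Dee: Dee black — skip
Fay black
Nia gray
Nia black
Kai gray
  Kai→Jon: Jon black — skip
  Kai→Cal: Cal black — skip
Kai black
Hana gray
Hana black
Omar gray
  Omar→Lia: Lia black — skip
  Omar→Fay: Fay black — skip
  Omar→Nia: Nia black — skip
  Gus gray
    Gus→Fay: Fay black — skip
    Pia gray
      Pia→Hana: Hana black — skip
    Pia black
    Gus→Eli: Eli black — skip
  Gus black
  Ivy gray
    Ivy→Jon: Jon black — skip
    Ivy→Lia: Lia black — skip
    Ivy→Kai: Kai black — skip
    Ivy→Fay: Fay black — skip
  Ivy black
  Ava gray
  Ava black
Omar black
Every edge goes to a white or black vertex — no back edge, so the graph is acyclic.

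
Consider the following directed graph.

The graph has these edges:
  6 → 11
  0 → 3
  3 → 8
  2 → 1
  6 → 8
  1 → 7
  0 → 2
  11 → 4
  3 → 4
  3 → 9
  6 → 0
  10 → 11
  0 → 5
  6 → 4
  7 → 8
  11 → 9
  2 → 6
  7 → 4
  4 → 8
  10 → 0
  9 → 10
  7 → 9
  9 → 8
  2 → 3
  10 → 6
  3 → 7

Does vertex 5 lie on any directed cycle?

No

5 lies on a cycle iff there is a path from 5 back to itself.
Exploring from 5, it never reaches itself; equivalently, its strongly connected component is a singleton.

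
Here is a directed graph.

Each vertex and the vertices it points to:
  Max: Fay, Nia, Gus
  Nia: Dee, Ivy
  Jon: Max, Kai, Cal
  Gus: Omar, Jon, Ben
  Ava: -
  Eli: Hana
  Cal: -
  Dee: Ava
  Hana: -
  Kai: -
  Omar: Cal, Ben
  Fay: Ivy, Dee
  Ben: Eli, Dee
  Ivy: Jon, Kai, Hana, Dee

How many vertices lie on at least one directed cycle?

A vertex is on a directed cycle iff it belongs to a strongly connected component of size ≥ 2 (or has a self-loop).
The vertices on cycles are {Fay, Gus, Ivy, Jon, Max, Nia} — 6 in total.

6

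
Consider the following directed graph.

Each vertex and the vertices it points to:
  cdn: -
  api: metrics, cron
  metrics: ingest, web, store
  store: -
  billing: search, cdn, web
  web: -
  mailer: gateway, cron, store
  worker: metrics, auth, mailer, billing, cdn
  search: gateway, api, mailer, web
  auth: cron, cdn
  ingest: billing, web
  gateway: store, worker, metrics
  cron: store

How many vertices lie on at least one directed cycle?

A vertex is on a directed cycle iff it belongs to a strongly connected component of size ≥ 2 (or has a self-loop).
The vertices on cycles are {api, ingest, mailer, search, worker, billing, gateway, metrics} — 8 in total.

8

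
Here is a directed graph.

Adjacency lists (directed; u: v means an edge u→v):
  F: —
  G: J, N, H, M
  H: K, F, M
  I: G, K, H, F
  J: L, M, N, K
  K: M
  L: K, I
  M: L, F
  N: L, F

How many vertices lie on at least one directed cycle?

8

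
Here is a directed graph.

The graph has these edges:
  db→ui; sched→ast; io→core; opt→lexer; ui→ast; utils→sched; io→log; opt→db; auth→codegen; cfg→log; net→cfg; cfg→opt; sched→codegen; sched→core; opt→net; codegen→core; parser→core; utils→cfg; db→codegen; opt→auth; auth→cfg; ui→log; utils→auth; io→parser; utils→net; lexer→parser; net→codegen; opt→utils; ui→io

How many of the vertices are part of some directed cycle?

A vertex is on a directed cycle iff it belongs to a strongly connected component of size ≥ 2 (or has a self-loop).
The vertices on cycles are {cfg, net, opt, auth, utils} — 5 in total.

5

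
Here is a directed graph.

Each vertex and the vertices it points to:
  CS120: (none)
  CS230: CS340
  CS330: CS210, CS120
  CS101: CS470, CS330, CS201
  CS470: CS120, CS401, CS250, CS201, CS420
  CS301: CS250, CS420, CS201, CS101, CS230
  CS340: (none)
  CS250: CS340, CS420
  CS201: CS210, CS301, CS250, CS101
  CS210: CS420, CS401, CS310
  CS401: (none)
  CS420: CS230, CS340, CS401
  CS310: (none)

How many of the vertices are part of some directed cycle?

4

A vertex is on a directed cycle iff it belongs to a strongly connected component of size ≥ 2 (or has a self-loop).
The vertices on cycles are {CS101, CS201, CS301, CS470} — 4 in total.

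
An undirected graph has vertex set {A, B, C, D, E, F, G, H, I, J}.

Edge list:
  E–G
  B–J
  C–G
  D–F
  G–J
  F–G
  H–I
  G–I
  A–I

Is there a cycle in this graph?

DFS, tracking each vertex's parent; an edge to a visited non-parent vertex closes a cycle.
Start from A:
visit A (parent –)
  visit I (parent A)
    visit G (parent I)
      visit J (parent G)
        J–G: parent, skip
        visit B (parent J)
          B–J: parent, skip
      G–I: parent, skip
      visit E (parent G)
        E–G: parent, skip
      visit C (parent G)
        C–G: parent, skip
      visit F (parent G)
        F–G: parent, skip
        visit D (parent F)
          D–F: parent, skip
    I–A: parent, skip
    visit H (parent I)
      H–I: parent, skip
No non-parent visited neighbor found — the graph is a forest.

No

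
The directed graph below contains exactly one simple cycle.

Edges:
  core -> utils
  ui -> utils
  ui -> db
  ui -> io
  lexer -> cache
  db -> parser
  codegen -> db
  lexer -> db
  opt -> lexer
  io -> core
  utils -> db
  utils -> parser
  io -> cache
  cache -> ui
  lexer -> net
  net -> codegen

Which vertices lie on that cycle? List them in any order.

io, ui, cache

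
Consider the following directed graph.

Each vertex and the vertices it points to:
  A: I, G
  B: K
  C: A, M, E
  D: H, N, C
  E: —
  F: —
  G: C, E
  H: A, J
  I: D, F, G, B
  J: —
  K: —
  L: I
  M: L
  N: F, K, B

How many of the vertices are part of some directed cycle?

A vertex is on a directed cycle iff it belongs to a strongly connected component of size ≥ 2 (or has a self-loop).
The vertices on cycles are {A, C, D, G, H, I, L, M} — 8 in total.

8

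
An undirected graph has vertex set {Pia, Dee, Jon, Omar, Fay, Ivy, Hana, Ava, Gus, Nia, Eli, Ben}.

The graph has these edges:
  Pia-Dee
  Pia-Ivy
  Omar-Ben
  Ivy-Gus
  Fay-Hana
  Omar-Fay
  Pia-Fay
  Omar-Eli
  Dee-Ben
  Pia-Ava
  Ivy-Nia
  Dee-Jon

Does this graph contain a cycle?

Yes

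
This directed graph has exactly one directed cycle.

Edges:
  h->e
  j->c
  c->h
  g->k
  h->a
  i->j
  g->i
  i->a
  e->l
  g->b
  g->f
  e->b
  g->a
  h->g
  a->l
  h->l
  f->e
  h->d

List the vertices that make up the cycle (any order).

c, g, h, i, j

DFS with gray/black marking from h:
h gray
  g gray
    a gray
      l gray
      l black
    a black
    b gray
    b black
    f gray
      e gray
        e→b: b black — skip
        e→l: l black — skip
      e black
    f black
    i gray
      j gray
        c gray
          c→h: h is gray → back edge
Back edge closes the cycle h → g → i → j → c → h; its vertices are {c, g, h, i, j}.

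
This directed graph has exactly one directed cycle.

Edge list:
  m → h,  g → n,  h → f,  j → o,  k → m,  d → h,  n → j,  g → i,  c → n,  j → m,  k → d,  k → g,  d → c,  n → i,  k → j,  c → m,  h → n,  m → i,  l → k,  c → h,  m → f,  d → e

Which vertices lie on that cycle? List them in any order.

h, j, m, n

DFS with gray/black marking from j:
j gray
  m gray
    f gray
    f black
    h gray
      n gray
        i gray
        i black
        n→j: j is gray → back edge
Back edge closes the cycle j → m → h → n → j; its vertices are {h, j, m, n}.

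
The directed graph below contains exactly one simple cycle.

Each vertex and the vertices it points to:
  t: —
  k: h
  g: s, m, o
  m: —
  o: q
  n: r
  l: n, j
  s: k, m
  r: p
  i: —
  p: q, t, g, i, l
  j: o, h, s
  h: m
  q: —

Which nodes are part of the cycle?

DFS with gray/black marking from p:
p gray
  q gray
  q black
  t gray
  t black
  g gray
    s gray
      k gray
        h gray
          m gray
          m black
        h black
      k black
      s→m: m black — skip
    s black
    g→m: m black — skip
    o gray
      o→q: q black — skip
    o black
  g black
  i gray
  i black
  l gray
    n gray
      r gray
        r→p: p is gray → back edge
Back edge closes the cycle p → l → n → r → p; its vertices are {l, n, p, r}.

l, n, p, r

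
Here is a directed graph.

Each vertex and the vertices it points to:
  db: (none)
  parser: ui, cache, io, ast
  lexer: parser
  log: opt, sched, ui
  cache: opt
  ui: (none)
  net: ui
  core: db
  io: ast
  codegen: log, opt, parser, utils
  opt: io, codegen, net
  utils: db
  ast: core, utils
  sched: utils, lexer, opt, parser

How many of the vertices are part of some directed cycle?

7

A vertex is on a directed cycle iff it belongs to a strongly connected component of size ≥ 2 (or has a self-loop).
The vertices on cycles are {log, opt, cache, lexer, sched, parser, codegen} — 7 in total.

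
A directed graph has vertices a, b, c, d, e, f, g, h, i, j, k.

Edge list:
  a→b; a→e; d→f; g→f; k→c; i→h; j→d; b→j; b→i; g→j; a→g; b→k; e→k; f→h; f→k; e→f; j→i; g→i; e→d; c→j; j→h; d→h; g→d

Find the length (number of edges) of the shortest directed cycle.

5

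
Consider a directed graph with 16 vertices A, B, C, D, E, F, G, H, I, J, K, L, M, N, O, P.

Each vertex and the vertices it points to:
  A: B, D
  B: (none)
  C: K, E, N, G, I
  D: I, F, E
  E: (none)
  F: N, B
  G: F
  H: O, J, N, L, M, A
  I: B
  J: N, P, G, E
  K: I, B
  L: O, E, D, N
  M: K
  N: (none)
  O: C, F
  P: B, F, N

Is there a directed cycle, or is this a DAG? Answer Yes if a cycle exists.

DFS with white/gray/black marking, starting from B:
B gray
B black
A gray
  A→B: B black — skip
  D gray
    I gray
      I→B: B black — skip
    I black
    F gray
      N gray
      N black
      F→B: B black — skip
    F black
    E gray
    E black
  D black
A black
C gray
  K gray
    K→I: I black — skip
    K→B: B black — skip
  K black
  C→E: E black — skip
  C→N: N black — skip
  G gray
    G→F: F black — skip
  G black
  C→I: I black — skip
C black
H gray
  O gray
    O→C: C black — skip
    O→F: F black — skip
  O black
  J gray
    J→N: N black — skip
    P gray
      P→B: B black — skip
      P→F: F black — skip
      P→N: N black — skip
    P black
    J→G: G black — skip
    J→E: E black — skip
  J black
  H→N: N black — skip
  L gray
    L→O: O black — skip
    L→E: E black — skip
    L→D: D black — skip
    L→N: N black — skip
  L black
  M gray
    M→K: K black — skip
  M black
  H→A: A black — skip
H black
Every edge goes to a white or black vertex — no back edge, so the graph is acyclic.

No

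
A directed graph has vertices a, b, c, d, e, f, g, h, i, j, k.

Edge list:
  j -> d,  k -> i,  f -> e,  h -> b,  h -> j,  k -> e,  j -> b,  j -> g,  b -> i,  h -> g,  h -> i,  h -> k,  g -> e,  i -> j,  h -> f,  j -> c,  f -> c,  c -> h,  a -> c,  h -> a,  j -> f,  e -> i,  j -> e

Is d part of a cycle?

No

d lies on a cycle iff there is a path from d back to itself.
Exploring from d, it never reaches itself; equivalently, its strongly connected component is a singleton.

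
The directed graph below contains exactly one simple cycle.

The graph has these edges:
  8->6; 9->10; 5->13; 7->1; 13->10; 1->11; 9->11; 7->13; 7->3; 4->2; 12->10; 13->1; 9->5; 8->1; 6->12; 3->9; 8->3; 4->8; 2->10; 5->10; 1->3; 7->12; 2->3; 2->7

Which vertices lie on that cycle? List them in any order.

DFS with gray/black marking from 3:
3 gray
  9 gray
    11 gray
    11 black
    5 gray
      13 gray
        1 gray
          1→3: 3 is gray → back edge
Back edge closes the cycle 3 → 9 → 5 → 13 → 1 → 3; its vertices are {1, 3, 5, 9, 13}.

1, 3, 5, 9, 13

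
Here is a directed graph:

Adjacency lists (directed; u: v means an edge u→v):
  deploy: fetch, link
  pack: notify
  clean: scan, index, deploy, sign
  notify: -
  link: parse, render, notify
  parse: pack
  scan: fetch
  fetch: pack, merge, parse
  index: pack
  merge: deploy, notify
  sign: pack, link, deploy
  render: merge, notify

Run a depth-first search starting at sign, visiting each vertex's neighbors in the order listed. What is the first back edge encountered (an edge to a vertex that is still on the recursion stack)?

fetch->merge

DFS from sign (visiting each vertex's neighbors in the order listed); mark gray on enter, black on exit:
sign gray
  pack gray
    notify gray
    notify black
  pack black
  link gray
    parse gray
      parse→pack: pack black — skip
    parse black
    render gray
      merge gray
        deploy gray
          fetch gray
            fetch→pack: pack black — skip
            fetch→merge: merge is gray → back edge
First back edge: fetch → merge.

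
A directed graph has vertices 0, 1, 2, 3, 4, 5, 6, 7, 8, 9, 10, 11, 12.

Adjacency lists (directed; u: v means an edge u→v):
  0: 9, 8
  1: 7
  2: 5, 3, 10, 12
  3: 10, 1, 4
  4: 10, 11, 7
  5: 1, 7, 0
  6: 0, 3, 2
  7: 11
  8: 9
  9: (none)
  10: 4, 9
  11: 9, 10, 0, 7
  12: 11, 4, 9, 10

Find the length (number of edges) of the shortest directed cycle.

For each vertex v, BFS finds the shortest path from v back to v.
The shortest such closed walk is 4 → 10 → 4, length 2.

2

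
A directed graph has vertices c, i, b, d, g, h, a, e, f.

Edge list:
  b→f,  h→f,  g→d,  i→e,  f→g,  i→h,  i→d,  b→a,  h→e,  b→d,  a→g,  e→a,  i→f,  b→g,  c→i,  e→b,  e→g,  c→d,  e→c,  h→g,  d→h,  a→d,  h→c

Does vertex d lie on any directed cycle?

Yes

d is on a cycle iff d can reach itself via ≥1 edge.
d → h → g → d — yes.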